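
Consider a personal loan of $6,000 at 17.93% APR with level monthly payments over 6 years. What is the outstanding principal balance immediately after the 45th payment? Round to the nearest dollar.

With monthly rate i = 17.93%/12 = 0.0149417, the balance after k of n payments is P · [(1+i)^n − (1+i)^k] / [(1+i)^n − 1].
(1+0.0149417)^72 = 2.90909504 and (1+0.0149417)^45 = 1.94916540, so the balance is 6,000 × (2.90909504 − 1.94916540) / (2.90909504 − 1) = $3,016.92.

$3,017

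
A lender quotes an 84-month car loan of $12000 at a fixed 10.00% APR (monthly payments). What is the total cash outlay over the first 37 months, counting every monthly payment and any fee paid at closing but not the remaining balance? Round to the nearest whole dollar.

$7,371

At 10.00% the monthly rate is 0.0083333, so the payment is 12,000 × 0.0083333 / (1 − 1.0083333^−84) = $199.21.
Total outlay = 37 × $199.21 = $7,370.77.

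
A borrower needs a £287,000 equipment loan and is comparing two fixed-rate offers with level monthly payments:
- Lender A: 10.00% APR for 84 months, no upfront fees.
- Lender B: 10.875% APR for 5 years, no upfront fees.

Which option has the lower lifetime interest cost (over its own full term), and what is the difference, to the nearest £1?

Lender B by £26,889

Lender A: monthly rate = 10%/12 = 0.0083333; payment = 287,000 × 0.0083333 / (1 − (1+0.0083333)^−84) = £4,764.54.
Total interest on Lender A = 84 × £4,764.54 − £287,000 = £113,221.36.
Lender B: at 10.875% the monthly rate is 0.0090625, so the payment is 287,000 × 0.0090625 / (1 − 1.0090625^−60) = £6,222.20.
Total interest on Lender B = 60 × £6,222.20 − £287,000 = £86,332.00.
Lender B is lower by £26,889.36.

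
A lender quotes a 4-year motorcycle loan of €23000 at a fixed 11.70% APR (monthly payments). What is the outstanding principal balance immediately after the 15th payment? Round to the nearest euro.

With monthly rate i = 11.7%/12 = 0.0097500, the balance after k of n payments is P · [(1+i)^n − (1+i)^k] / [(1+i)^n − 1].
(1+0.0097500)^48 = 1.59318192 and (1+0.0097500)^15 = 1.15666589, so the balance is 23,000 × (1.59318192 − 1.15666589) / (1.59318192 − 1) = €16,925.45.

€16,925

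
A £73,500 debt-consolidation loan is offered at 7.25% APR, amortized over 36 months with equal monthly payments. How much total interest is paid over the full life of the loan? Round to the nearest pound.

Monthly rate = 7.25%/12 = 0.0060417; payment = 73,500 × 0.0060417 / (1 − (1+0.0060417)^−36) = £2,277.88.
Total paid = 36 × £2,277.88 = £82,003.68; interest = £82,003.68 − £73,500 = £8,503.68.

£8,504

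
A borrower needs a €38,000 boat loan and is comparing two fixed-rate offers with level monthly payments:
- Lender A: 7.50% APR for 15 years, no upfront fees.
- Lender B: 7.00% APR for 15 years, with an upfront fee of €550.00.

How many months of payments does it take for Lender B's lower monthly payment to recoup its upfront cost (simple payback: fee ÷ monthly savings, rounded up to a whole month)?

52 months

Lender A: monthly rate = 7.5%/12 = 0.0062500; payment = 38,000 × 0.0062500 / (1 − (1+0.0062500)^−180) = €352.26.
Lender B: at 7.00% the monthly rate is 0.0058333, so the payment is 38,000 × 0.0058333 / (1 − 1.0058333^−180) = €341.55.
Monthly savings = €352.26 − €341.55 = €10.71.
Break-even = €550.00 / €10.71 = 51.35 → 52 months.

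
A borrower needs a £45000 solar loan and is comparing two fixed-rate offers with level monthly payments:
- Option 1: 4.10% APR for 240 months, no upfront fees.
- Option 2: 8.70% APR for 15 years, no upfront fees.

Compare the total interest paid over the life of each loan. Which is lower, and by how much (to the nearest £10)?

Option 1: at 4.10% the monthly rate is 0.0034167, so the payment is 45,000 × 0.0034167 / (1 − 1.0034167^−240) = £275.07.
Total interest on Option 1 = 240 × £275.07 − £45,000 = £21,016.80.
Option 2: monthly rate = 8.7%/12 = 0.0072500; payment = 45,000 × 0.0072500 / (1 − (1+0.0072500)^−180) = £448.42.
Total interest on Option 2 = 180 × £448.42 − £45,000 = £35,715.60.
Option 1 is lower by £14,698.80.

Option 1 by £14,700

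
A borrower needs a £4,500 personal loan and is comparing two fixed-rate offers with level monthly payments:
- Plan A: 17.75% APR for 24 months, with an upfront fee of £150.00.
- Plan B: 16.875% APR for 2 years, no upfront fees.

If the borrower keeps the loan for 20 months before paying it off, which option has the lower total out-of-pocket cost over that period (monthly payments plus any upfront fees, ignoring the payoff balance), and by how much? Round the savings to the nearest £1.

Plan A: monthly rate = 17.75%/12 = 0.0147917; payment = 4,500 × 0.0147917 / (1 − (1+0.0147917)^−24) = £224.12.
Plan B: at 16.875% the monthly rate is 0.0140625, so the payment is 4,500 × 0.0140625 / (1 − 1.0140625^−24) = £222.22.
Over 20 months: Plan A costs 20 × £224.12 + £150.00 = £4,632.40; Plan B costs 20 × £222.22 = £4,444.40.
Plan B is cheaper by £4,632.40 − £4,444.40 = £188.00.

Plan B by £188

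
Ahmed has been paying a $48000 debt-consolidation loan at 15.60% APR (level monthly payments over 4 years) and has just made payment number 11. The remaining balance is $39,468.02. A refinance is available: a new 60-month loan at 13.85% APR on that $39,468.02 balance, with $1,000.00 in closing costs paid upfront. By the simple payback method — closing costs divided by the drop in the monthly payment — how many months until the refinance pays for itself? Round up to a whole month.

3 months

Current payment = 48,000 × 15.6%/12 / (1 − (1+0.0130000)^−48) = $1,350.52.
Refinanced payment = 39,468.02 × 0.0115417 / (1 − (1+0.0115417)^−60) = $915.29.
Monthly savings = $1,350.52 − $915.29 = $435.23.
Break-even = $1,000.00 / $435.23 = 2.30 → 3 months.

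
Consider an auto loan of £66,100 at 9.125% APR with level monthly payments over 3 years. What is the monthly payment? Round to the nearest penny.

£2,105.81

Monthly rate = 9.125%/12 = 0.0076042; payment = 66,100 × 0.0076042 / (1 − (1+0.0076042)^−36) = £2,105.81.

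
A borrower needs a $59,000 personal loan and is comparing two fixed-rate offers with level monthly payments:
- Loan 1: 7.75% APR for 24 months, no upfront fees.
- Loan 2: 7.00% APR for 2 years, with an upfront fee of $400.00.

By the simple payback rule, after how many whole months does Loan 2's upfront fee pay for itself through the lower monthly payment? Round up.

20 months

Loan 1: at 7.75% the monthly rate is 0.0064583, so the payment is 59,000 × 0.0064583 / (1 − 1.0064583^−24) = $2,661.69.
Loan 2: at 7.00% the monthly rate is 0.0058333, so the payment is 59,000 × 0.0058333 / (1 − 1.0058333^−24) = $2,641.58.
Monthly savings = $2,661.69 − $2,641.58 = $20.11.
Break-even = $400.00 / $20.11 = 19.89 → 20 months.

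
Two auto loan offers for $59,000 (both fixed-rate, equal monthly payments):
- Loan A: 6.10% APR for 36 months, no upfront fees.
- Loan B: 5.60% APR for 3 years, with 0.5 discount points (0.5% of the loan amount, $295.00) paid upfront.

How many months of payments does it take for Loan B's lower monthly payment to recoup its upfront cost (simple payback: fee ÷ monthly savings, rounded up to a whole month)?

Loan A: at 6.10% the monthly rate is 0.0050833, so the payment is 59,000 × 0.0050833 / (1 − 1.0050833^−36) = $1,797.57.
Loan B: at 5.60% the monthly rate is 0.0046667, so the payment is 59,000 × 0.0046667 / (1 − 1.0046667^−36) = $1,784.22.
Monthly savings = $1,797.57 − $1,784.22 = $13.35.
Break-even = $295.00 / $13.35 = 22.10 → 23 months.

23 months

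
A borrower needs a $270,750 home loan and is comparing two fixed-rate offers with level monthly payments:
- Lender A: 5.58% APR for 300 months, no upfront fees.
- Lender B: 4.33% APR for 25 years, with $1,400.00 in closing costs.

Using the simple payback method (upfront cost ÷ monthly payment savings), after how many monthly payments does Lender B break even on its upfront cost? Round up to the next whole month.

8 months

Lender A: monthly rate = 5.58%/12 = 0.0046500; payment = 270,750 × 0.0046500 / (1 − (1+0.0046500)^−300) = $1,675.60.
Lender B: monthly rate = 4.33%/12 = 0.0036083; payment = 270,750 × 0.0036083 / (1 − (1+0.0036083)^−300) = $1,478.91.
Monthly savings = $1,675.60 − $1,478.91 = $196.69.
Break-even = $1,400.00 / $196.69 = 7.12 → 8 months.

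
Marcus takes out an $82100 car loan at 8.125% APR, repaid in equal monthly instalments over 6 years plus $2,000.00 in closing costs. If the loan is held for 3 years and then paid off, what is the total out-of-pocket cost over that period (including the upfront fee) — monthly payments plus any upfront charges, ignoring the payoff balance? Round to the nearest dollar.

Monthly rate = 8.125%/12 = 0.0067708; payment = 82,100 × 0.0067708 / (1 − (1+0.0067708)^−72) = $1,444.50.
Total outlay = 36 × $1,444.50 + $2,000.00 = $54,002.00.

$54,002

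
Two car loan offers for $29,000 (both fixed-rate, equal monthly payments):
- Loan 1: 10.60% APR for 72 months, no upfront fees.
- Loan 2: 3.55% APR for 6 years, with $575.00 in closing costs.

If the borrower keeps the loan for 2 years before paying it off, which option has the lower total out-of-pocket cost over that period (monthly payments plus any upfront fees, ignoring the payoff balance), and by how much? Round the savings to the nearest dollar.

Loan 2 by $1,784

Loan 1: at 10.60% the monthly rate is 0.0088333, so the payment is 29,000 × 0.0088333 / (1 − 1.0088333^−72) = $546.07.
Loan 2: at 3.55% the monthly rate is 0.0029583, so the payment is 29,000 × 0.0029583 / (1 − 1.0029583^−72) = $447.79.
Over 24 months: Loan 1 costs 24 × $546.07 = $13,105.68; Loan 2 costs 24 × $447.79 + $575.00 = $11,321.96.
Loan 2 is cheaper by $13,105.68 − $11,321.96 = $1,783.72.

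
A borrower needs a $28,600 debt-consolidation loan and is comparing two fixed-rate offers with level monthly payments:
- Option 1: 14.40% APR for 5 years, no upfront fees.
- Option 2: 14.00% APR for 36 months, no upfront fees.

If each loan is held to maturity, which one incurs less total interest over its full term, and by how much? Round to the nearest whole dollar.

Option 1: monthly rate = 14.4%/12 = 0.0120000; payment = 28,600 × 0.0120000 / (1 − (1+0.0120000)^−60) = $671.42.
Total interest on Option 1 = 60 × $671.42 − $28,600 = $11,685.20.
Option 2: at 14.00% the monthly rate is 0.0116667, so the payment is 28,600 × 0.0116667 / (1 − 1.0116667^−36) = $977.48.
Total interest on Option 2 = 36 × $977.48 − $28,600 = $6,589.28.
Option 2 is lower by $5,095.92.

Option 2 by $5,096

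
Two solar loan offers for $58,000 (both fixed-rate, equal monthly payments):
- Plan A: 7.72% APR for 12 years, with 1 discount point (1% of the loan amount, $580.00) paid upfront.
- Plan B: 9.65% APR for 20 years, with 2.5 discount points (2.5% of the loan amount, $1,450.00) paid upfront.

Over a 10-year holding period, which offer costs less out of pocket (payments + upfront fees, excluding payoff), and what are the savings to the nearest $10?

Plan A: at 7.72% the monthly rate is 0.0064333, so the payment is 58,000 × 0.0064333 / (1 − 1.0064333^−144) = $618.95.
Plan B: at 9.65% the monthly rate is 0.0080417, so the payment is 58,000 × 0.0080417 / (1 − 1.0080417^−240) = $546.33.
Over 120 months: Plan A costs 120 × $618.95 + $580.00 = $74,854.00; Plan B costs 120 × $546.33 + $1,450.00 = $67,009.60.
Plan B is cheaper by $74,854.00 − $67,009.60 = $7,844.40.

Plan B by $7,840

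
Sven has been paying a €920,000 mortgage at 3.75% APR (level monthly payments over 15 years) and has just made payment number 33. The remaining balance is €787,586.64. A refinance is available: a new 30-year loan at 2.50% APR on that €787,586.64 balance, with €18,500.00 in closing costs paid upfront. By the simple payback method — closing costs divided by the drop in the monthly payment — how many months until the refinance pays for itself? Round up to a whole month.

6 months

Current payment = 920,000 × 3.75%/12 / (1 − (1+0.0031250)^−180) = €6,690.45.
Refinanced payment = 787,586.64 × 0.0020833 / (1 − (1+0.0020833)^−360) = €3,111.92.
Monthly savings = €6,690.45 − €3,111.92 = €3,578.53.
Break-even = €18,500.00 / €3,578.53 = 5.17 → 6 months.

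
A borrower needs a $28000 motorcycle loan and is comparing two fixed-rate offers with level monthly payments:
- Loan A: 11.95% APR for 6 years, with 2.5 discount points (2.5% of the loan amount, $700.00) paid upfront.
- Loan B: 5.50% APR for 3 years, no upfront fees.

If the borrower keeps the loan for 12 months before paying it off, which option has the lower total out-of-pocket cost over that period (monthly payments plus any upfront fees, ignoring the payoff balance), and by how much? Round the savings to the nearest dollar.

Loan A: monthly rate = 11.95%/12 = 0.0099583; payment = 28,000 × 0.0099583 / (1 − (1+0.0099583)^−72) = $546.68.
Loan B: monthly rate = 5.5%/12 = 0.0045833; payment = 28,000 × 0.0045833 / (1 − (1+0.0045833)^−36) = $845.49.
Over 12 months: Loan A costs 12 × $546.68 + $700.00 = $7,260.16; Loan B costs 12 × $845.49 = $10,145.88.
Loan A is cheaper by $10,145.88 − $7,260.16 = $2,885.72.

Loan A by $2,886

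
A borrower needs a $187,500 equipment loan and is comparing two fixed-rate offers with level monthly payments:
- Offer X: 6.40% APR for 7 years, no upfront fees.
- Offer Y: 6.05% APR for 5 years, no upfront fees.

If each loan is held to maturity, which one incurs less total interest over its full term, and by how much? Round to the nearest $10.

Offer X: monthly rate = 6.4%/12 = 0.0053333; payment = 187,500 × 0.0053333 / (1 − (1+0.0053333)^−84) = $2,775.20.
Total interest on Offer X = 84 × $2,775.20 − $187,500 = $45,616.80.
Offer Y: at 6.05% the monthly rate is 0.0050417, so the payment is 187,500 × 0.0050417 / (1 − 1.0050417^−60) = $3,629.26.
Total interest on Offer Y = 60 × $3,629.26 − $187,500 = $30,255.60.
Offer Y is lower by $15,361.20.

Offer Y by $15,360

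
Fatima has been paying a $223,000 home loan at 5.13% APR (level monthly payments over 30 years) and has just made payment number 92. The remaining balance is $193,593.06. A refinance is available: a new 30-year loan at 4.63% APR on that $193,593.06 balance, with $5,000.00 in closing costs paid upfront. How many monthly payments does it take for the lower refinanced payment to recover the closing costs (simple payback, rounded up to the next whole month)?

Current payment = 223,000 × 5.13%/12 / (1 − (1+0.0042750)^−360) = $1,214.89.
Refinanced payment = 193,593.06 × 0.0038583 / (1 − (1+0.0038583)^−360) = $995.92.
Monthly savings = $1,214.89 − $995.92 = $218.97.
Break-even = $5,000.00 / $218.97 = 22.83 → 23 months.

23 months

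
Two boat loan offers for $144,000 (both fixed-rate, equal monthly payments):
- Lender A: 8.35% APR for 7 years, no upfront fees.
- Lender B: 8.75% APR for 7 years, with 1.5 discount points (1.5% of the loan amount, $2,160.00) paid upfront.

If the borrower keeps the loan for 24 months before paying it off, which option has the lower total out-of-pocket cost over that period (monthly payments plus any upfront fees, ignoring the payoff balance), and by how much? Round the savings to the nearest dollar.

Lender A by $2,856

Lender A: monthly rate = 8.35%/12 = 0.0069583; payment = 144,000 × 0.0069583 / (1 − (1+0.0069583)^−84) = $2,269.61.
Lender B: monthly rate = 8.75%/12 = 0.0072917; payment = 144,000 × 0.0072917 / (1 − (1+0.0072917)^−84) = $2,298.60.
Over 24 months: Lender A costs 24 × $2,269.61 = $54,470.64; Lender B costs 24 × $2,298.60 + $2,160.00 = $57,326.40.
Lender A is cheaper by $57,326.40 − $54,470.64 = $2,855.76.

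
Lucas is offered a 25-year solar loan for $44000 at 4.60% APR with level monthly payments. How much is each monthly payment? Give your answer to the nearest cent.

At 4.60% the monthly rate is 0.0038333, so the payment is 44,000 × 0.0038333 / (1 − 1.0038333^−300) = $247.07.

$247.07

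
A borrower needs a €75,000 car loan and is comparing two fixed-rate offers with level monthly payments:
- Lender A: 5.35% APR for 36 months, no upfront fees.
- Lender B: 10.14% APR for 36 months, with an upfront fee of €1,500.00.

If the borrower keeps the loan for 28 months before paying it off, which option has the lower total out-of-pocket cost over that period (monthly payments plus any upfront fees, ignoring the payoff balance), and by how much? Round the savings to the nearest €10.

Lender A: monthly rate = 5.35%/12 = 0.0044583; payment = 75,000 × 0.0044583 / (1 − (1+0.0044583)^−36) = €2,259.62.
Lender B: monthly rate = 10.14%/12 = 0.0084500; payment = 75,000 × 0.0084500 / (1 − (1+0.0084500)^−36) = €2,424.97.
Over 28 months: Lender A costs 28 × €2,259.62 = €63,269.36; Lender B costs 28 × €2,424.97 + €1,500.00 = €69,399.16.
Lender A is cheaper by €69,399.16 − €63,269.36 = €6,129.80.

Lender A by €6,130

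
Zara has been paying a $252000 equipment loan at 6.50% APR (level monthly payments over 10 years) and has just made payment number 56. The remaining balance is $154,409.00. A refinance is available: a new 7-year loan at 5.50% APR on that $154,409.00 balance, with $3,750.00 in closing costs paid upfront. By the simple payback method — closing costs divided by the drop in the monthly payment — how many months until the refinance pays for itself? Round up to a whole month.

Current payment = 252,000 × 6.5%/12 / (1 − (1+0.0054167)^−120) = $2,861.41.
Refinanced payment = 154,409.00 × 0.0045833 / (1 − (1+0.0045833)^−84) = $2,218.86.
Monthly savings = $2,861.41 − $2,218.86 = $642.55.
Break-even = $3,750.00 / $642.55 = 5.84 → 6 months.

6 months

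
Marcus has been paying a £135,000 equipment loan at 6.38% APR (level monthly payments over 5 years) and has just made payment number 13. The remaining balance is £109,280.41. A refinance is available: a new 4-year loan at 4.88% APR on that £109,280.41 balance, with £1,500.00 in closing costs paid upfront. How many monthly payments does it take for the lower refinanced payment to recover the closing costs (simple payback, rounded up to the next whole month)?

13 months

Current payment = 135,000 × 6.38%/12 / (1 − (1+0.0053167)^−60) = £2,633.85.
Refinanced payment = 109,280.41 × 0.0040667 / (1 − (1+0.0040667)^−48) = £2,510.71.
Monthly savings = £2,633.85 − £2,510.71 = £123.14.
Break-even = £1,500.00 / £123.14 = 12.18 → 13 months.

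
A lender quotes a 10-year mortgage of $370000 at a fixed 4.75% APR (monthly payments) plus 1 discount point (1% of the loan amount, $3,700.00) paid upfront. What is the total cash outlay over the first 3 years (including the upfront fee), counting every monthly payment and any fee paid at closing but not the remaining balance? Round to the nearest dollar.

$143,357

At 4.75% the monthly rate is 0.0039583, so the payment is 370,000 × 0.0039583 / (1 − 1.0039583^−120) = $3,879.37.
Total outlay = 36 × $3,879.37 + $3,700.00 = $143,357.32.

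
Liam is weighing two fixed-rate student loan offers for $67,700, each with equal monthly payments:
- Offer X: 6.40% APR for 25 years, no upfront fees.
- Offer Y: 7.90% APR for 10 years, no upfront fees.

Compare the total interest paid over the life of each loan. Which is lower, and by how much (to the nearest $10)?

Offer Y by $37,730

Offer X: monthly rate = 6.4%/12 = 0.0053333; payment = 67,700 × 0.0053333 / (1 − (1+0.0053333)^−300) = $452.89.
Total interest on Offer X = 300 × $452.89 − $67,700 = $68,167.00.
Offer Y: monthly rate = 7.9%/12 = 0.0065833; payment = 67,700 × 0.0065833 / (1 − (1+0.0065833)^−120) = $817.81.
Total interest on Offer Y = 120 × $817.81 − $67,700 = $30,437.20.
Offer Y is lower by $37,729.80.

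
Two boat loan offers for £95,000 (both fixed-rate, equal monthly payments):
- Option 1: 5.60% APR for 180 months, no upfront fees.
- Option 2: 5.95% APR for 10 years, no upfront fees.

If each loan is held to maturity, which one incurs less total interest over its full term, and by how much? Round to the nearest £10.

Option 1: monthly rate = 5.6%/12 = 0.0046667; payment = 95,000 × 0.0046667 / (1 − (1+0.0046667)^−180) = £781.28.
Total interest on Option 1 = 180 × £781.28 − £95,000 = £45,630.40.
Option 2: at 5.95% the monthly rate is 0.0049583, so the payment is 95,000 × 0.0049583 / (1 − 1.0049583^−120) = £1,052.31.
Total interest on Option 2 = 120 × £1,052.31 − £95,000 = £31,277.20.
Option 2 is lower by £14,353.20.

Option 2 by £14,350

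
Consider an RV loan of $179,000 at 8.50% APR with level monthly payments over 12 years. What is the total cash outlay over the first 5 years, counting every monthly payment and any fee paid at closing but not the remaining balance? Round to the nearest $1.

At 8.50% the monthly rate is 0.0070833, so the payment is 179,000 × 0.0070833 / (1 − 1.0070833^−144) = $1,987.00.
Total outlay = 60 × $1,987.00 = $119,220.00.

$119,220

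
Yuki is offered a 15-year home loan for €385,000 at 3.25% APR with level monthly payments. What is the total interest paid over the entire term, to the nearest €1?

Monthly rate = 3.25%/12 = 0.0027083; payment = 385,000 × 0.0027083 / (1 − (1+0.0027083)^−180) = €2,705.27.
Total paid = 180 × €2,705.27 = €486,948.60; interest = €486,948.60 − €385,000 = €101,948.60.

€101,949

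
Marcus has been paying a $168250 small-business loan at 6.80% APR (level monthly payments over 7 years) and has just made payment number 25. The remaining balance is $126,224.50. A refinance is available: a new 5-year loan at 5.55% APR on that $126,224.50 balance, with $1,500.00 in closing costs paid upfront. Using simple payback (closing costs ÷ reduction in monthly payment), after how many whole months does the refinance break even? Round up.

Current payment = 168,250 × 6.8%/12 / (1 − (1+0.0056667)^−84) = $2,522.93.
Refinanced payment = 126,224.50 × 0.0046250 / (1 − (1+0.0046250)^−60) = $2,413.95.
Monthly savings = $2,522.93 − $2,413.95 = $108.98.
Break-even = $1,500.00 / $108.98 = 13.76 → 14 months.

14 months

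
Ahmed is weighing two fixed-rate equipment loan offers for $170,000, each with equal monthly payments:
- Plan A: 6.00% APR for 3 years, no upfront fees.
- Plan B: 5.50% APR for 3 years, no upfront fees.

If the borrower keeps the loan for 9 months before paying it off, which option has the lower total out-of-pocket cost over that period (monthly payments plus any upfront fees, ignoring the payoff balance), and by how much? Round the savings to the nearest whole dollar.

Plan B by $346

Plan A: monthly rate = 6%/12 = 0.0050000; payment = 170,000 × 0.0050000 / (1 − (1+0.0050000)^−36) = $5,171.73.
Plan B: monthly rate = 5.5%/12 = 0.0045833; payment = 170,000 × 0.0045833 / (1 − (1+0.0045833)^−36) = $5,133.30.
Over 9 months: Plan A costs 9 × $5,171.73 = $46,545.57; Plan B costs 9 × $5,133.30 = $46,199.70.
Plan B is cheaper by $46,545.57 − $46,199.70 = $345.87.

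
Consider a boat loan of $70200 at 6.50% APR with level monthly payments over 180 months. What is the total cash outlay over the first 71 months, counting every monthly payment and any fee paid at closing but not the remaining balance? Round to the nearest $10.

$43,420

At 6.50% the monthly rate is 0.0054167, so the payment is 70,200 × 0.0054167 / (1 − 1.0054167^−180) = $611.52.
Total outlay = 71 × $611.52 = $43,417.92.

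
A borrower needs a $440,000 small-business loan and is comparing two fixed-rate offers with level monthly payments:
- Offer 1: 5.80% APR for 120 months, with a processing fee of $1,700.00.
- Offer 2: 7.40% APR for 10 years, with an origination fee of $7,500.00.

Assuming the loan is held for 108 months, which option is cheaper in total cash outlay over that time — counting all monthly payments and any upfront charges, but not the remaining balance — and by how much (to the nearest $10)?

Offer 1: monthly rate = 5.8%/12 = 0.0048333; payment = 440,000 × 0.0048333 / (1 − (1+0.0048333)^−120) = $4,840.83.
Offer 2: monthly rate = 7.4%/12 = 0.0061667; payment = 440,000 × 0.0061667 / (1 − (1+0.0061667)^−120) = $5,199.94.
Over 108 months: Offer 1 costs 108 × $4,840.83 + $1,700.00 = $524,509.64; Offer 2 costs 108 × $5,199.94 + $7,500.00 = $569,093.52.
Offer 1 is cheaper by $569,093.52 − $524,509.64 = $44,583.88.

Offer 1 by $44,580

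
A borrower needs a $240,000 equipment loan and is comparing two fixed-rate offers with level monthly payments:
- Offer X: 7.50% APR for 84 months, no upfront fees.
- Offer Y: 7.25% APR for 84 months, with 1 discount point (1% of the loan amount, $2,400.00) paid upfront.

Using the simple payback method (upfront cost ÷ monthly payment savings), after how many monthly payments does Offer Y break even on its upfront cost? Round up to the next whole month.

82 months

Offer X: at 7.50% the monthly rate is 0.0062500, so the payment is 240,000 × 0.0062500 / (1 − 1.0062500^−84) = $3,681.19.
Offer Y: at 7.25% the monthly rate is 0.0060417, so the payment is 240,000 × 0.0060417 / (1 − 1.0060417^−84) = $3,651.64.
Monthly savings = $3,681.19 − $3,651.64 = $29.55.
Break-even = $2,400.00 / $29.55 = 81.22 → 82 months.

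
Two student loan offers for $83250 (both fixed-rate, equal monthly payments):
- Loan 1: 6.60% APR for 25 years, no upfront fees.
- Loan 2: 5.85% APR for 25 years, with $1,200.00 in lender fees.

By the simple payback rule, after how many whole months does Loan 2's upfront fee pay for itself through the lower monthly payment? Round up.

32 months

Loan 1: at 6.60% the monthly rate is 0.0055000, so the payment is 83,250 × 0.0055000 / (1 − 1.0055000^−300) = $567.32.
Loan 2: at 5.85% the monthly rate is 0.0048750, so the payment is 83,250 × 0.0048750 / (1 − 1.0048750^−300) = $528.77.
Monthly savings = $567.32 − $528.77 = $38.55.
Break-even = $1,200.00 / $38.55 = 31.13 → 32 months.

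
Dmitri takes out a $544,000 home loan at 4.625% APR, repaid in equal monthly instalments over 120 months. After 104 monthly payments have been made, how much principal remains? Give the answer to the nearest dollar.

$87,827

With monthly rate i = 4.625%/12 = 0.0038542, the balance after k of n payments is P · [(1+i)^n − (1+i)^k] / [(1+i)^n − 1].
(1+0.0038542)^120 = 1.58662800 and (1+0.0038542)^104 = 1.49191850, so the balance is 544,000 × (1.58662800 − 1.49191850) / (1.58662800 − 1) = $87,827.33.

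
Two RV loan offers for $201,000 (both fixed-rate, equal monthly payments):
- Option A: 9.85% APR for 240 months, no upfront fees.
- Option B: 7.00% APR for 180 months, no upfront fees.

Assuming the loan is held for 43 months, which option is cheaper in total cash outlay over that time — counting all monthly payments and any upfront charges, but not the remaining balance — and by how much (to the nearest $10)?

Option A: monthly rate = 9.85%/12 = 0.0082083; payment = 201,000 × 0.0082083 / (1 − (1+0.0082083)^−240) = $1,919.76.
Option B: at 7.00% the monthly rate is 0.0058333, so the payment is 201,000 × 0.0058333 / (1 − 1.0058333^−180) = $1,806.64.
Over 43 months: Option A costs 43 × $1,919.76 = $82,549.68; Option B costs 43 × $1,806.64 = $77,685.52.
Option B is cheaper by $82,549.68 − $77,685.52 = $4,864.16.

Option B by $4,860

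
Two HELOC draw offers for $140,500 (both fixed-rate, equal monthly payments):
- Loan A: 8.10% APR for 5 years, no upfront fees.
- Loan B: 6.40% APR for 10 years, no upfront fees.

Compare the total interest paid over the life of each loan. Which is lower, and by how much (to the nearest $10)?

Loan A by $19,250

Loan A: at 8.10% the monthly rate is 0.0067500, so the payment is 140,500 × 0.0067500 / (1 − 1.0067500^−60) = $2,855.56.
Total interest on Loan A = 60 × $2,855.56 − $140,500 = $30,833.60.
Loan B: at 6.40% the monthly rate is 0.0053333, so the payment is 140,500 × 0.0053333 / (1 − 1.0053333^−120) = $1,588.21.
Total interest on Loan B = 120 × $1,588.21 − $140,500 = $50,085.20.
Loan A is lower by $19,251.60.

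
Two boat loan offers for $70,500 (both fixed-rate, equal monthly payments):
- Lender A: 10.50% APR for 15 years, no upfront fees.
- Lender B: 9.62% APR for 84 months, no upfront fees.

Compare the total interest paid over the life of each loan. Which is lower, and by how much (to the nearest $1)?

Lender B by $43,122

Lender A: monthly rate = 10.5%/12 = 0.0087500; payment = 70,500 × 0.0087500 / (1 − (1+0.0087500)^−180) = $779.31.
Total interest on Lender A = 180 × $779.31 − $70,500 = $69,775.80.
Lender B: monthly rate = 9.62%/12 = 0.0080167; payment = 70,500 × 0.0080167 / (1 − (1+0.0080167)^−84) = $1,156.59.
Total interest on Lender B = 84 × $1,156.59 − $70,500 = $26,653.56.
Lender B is lower by $43,122.24.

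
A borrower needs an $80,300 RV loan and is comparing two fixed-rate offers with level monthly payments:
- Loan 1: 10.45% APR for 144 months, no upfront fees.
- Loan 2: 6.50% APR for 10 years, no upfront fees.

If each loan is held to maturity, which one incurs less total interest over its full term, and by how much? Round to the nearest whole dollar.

Loan 1: at 10.45% the monthly rate is 0.0087083, so the payment is 80,300 × 0.0087083 / (1 − 1.0087083^−144) = $980.64.
Total interest on Loan 1 = 144 × $980.64 − $80,300 = $60,912.16.
Loan 2: monthly rate = 6.5%/12 = 0.0054167; payment = 80,300 × 0.0054167 / (1 − (1+0.0054167)^−120) = $911.79.
Total interest on Loan 2 = 120 × $911.79 − $80,300 = $29,114.80.
Loan 2 is lower by $31,797.36.

Loan 2 by $31,797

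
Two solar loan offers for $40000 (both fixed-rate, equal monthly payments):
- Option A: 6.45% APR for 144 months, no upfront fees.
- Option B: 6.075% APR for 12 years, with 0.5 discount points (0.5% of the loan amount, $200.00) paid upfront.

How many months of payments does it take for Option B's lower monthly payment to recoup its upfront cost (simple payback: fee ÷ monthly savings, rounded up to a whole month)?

Option A: at 6.45% the monthly rate is 0.0053750, so the payment is 40,000 × 0.0053750 / (1 − 1.0053750^−144) = $399.72.
Option B: at 6.075% the monthly rate is 0.0050625, so the payment is 40,000 × 0.0050625 / (1 − 1.0050625^−144) = $391.89.
Monthly savings = $399.72 − $391.89 = $7.83.
Break-even = $200.00 / $7.83 = 25.54 → 26 months.

26 months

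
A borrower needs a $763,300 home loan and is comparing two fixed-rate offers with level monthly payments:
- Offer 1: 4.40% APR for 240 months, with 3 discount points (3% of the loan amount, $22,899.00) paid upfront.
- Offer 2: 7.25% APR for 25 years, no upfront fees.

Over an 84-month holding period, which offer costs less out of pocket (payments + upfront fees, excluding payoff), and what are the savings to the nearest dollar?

Offer 1 by $38,360

Offer 1: at 4.40% the monthly rate is 0.0036667, so the payment is 763,300 × 0.0036667 / (1 − 1.0036667^−240) = $4,787.91.
Offer 2: monthly rate = 7.25%/12 = 0.0060417; payment = 763,300 × 0.0060417 / (1 − (1+0.0060417)^−300) = $5,517.18.
Over 84 months: Offer 1 costs 84 × $4,787.91 + $22,899.00 = $425,083.44; Offer 2 costs 84 × $5,517.18 = $463,443.12.
Offer 1 is cheaper by $463,443.12 − $425,083.44 = $38,359.68.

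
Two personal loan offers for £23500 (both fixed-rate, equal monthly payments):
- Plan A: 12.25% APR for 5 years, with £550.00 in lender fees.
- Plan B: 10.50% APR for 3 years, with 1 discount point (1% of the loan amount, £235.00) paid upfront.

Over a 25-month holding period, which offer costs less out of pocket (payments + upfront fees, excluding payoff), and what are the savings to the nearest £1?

Plan A: monthly rate = 12.25%/12 = 0.0102083; payment = 23,500 × 0.0102083 / (1 − (1+0.0102083)^−60) = £525.72.
Plan B: monthly rate = 10.5%/12 = 0.0087500; payment = 23,500 × 0.0087500 / (1 − (1+0.0087500)^−36) = £763.81.
Over 25 months: Plan A costs 25 × £525.72 + £550.00 = £13,693.00; Plan B costs 25 × £763.81 + £235.00 = £19,330.25.
Plan A is cheaper by £19,330.25 − £13,693.00 = £5,637.25.

Plan A by £5,637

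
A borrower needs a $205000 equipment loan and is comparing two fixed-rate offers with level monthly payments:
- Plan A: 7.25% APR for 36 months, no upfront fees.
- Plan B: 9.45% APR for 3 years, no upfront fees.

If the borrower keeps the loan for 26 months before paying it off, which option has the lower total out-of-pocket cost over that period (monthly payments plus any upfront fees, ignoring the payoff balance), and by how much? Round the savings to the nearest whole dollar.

Plan A by $5,426

Plan A: at 7.25% the monthly rate is 0.0060417, so the payment is 205,000 × 0.0060417 / (1 − 1.0060417^−36) = $6,353.26.
Plan B: monthly rate = 9.45%/12 = 0.0078750; payment = 205,000 × 0.0078750 / (1 − (1+0.0078750)^−36) = $6,561.96.
Over 26 months: Plan A costs 26 × $6,353.26 = $165,184.76; Plan B costs 26 × $6,561.96 = $170,610.96.
Plan A is cheaper by $170,610.96 − $165,184.76 = $5,426.20.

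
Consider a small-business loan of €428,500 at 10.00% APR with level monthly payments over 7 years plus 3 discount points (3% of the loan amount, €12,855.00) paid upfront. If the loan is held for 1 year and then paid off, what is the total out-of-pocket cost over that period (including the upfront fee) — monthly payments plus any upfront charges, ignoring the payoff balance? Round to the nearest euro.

€98,218

Monthly rate = 10%/12 = 0.0083333; payment = 428,500 × 0.0083333 / (1 − (1+0.0083333)^−84) = €7,113.61.
Total outlay = 12 × €7,113.61 + €12,855.00 = €98,218.32.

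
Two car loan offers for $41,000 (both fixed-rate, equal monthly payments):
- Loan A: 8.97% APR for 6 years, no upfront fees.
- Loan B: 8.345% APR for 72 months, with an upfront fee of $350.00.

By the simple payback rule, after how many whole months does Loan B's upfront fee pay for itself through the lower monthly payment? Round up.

28 months

Loan A: at 8.97% the monthly rate is 0.0074750, so the payment is 41,000 × 0.0074750 / (1 − 1.0074750^−72) = $738.44.
Loan B: monthly rate = 8.345%/12 = 0.0069542; payment = 41,000 × 0.0069542 / (1 − (1+0.0069542)^−72) = $725.79.
Monthly savings = $738.44 − $725.79 = $12.65.
Break-even = $350.00 / $12.65 = 27.67 → 28 months.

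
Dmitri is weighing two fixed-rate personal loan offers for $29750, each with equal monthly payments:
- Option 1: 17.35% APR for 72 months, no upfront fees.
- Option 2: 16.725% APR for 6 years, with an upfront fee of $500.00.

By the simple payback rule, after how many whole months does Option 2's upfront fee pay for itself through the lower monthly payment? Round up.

Option 1: monthly rate = 17.35%/12 = 0.0144583; payment = 29,750 × 0.0144583 / (1 − (1+0.0144583)^−72) = $667.65.
Option 2: monthly rate = 16.725%/12 = 0.0139375; payment = 29,750 × 0.0139375 / (1 − (1+0.0139375)^−72) = $657.27.
Monthly savings = $667.65 − $657.27 = $10.38.
Break-even = $500.00 / $10.38 = 48.17 → 49 months.

49 months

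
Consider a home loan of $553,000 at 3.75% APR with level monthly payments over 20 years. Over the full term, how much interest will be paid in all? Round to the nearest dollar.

Monthly rate = 3.75%/12 = 0.0031250; payment = 553,000 × 0.0031250 / (1 − (1+0.0031250)^−240) = $3,278.67.
Total paid = 240 × $3,278.67 = $786,880.80; interest = $786,880.80 − $553,000 = $233,880.80.

$233,881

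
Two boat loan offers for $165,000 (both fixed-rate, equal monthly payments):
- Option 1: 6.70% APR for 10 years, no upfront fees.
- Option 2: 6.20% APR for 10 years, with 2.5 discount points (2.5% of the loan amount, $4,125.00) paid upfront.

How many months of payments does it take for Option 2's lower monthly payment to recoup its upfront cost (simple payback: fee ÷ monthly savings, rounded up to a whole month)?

99 months

Option 1: at 6.70% the monthly rate is 0.0055833, so the payment is 165,000 × 0.0055833 / (1 − 1.0055833^−120) = $1,890.38.
Option 2: at 6.20% the monthly rate is 0.0051667, so the payment is 165,000 × 0.0051667 / (1 − 1.0051667^−120) = $1,848.45.
Monthly savings = $1,890.38 − $1,848.45 = $41.93.
Break-even = $4,125.00 / $41.93 = 98.38 → 99 months.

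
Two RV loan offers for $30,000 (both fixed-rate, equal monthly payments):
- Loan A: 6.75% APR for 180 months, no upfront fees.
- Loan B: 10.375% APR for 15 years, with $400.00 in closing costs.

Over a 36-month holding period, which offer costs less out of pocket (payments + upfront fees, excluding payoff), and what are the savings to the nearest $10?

Loan A by $2,700

Loan A: at 6.75% the monthly rate is 0.0056250, so the payment is 30,000 × 0.0056250 / (1 − 1.0056250^−180) = $265.47.
Loan B: monthly rate = 10.375%/12 = 0.0086458; payment = 30,000 × 0.0086458 / (1 − (1+0.0086458)^−180) = $329.30.
Over 36 months: Loan A costs 36 × $265.47 = $9,556.92; Loan B costs 36 × $329.30 + $400.00 = $12,254.80.
Loan A is cheaper by $12,254.80 − $9,556.92 = $2,697.88.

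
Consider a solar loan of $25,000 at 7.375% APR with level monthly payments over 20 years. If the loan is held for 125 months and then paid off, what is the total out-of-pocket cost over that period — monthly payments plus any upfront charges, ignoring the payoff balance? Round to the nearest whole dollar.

$24,936

Monthly rate = 7.375%/12 = 0.0061458; payment = 25,000 × 0.0061458 / (1 − (1+0.0061458)^−240) = $199.49.
Total outlay = 125 × $199.49 = $24,936.25.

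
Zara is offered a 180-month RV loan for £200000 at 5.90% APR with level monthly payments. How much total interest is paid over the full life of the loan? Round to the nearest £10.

£101,850

At 5.90% the monthly rate is 0.0049167, so the payment is 200,000 × 0.0049167 / (1 − 1.0049167^−180) = £1,676.93.
Total paid = 180 × £1,676.93 = £301,847.40; interest = £301,847.40 − £200,000 = £101,847.40.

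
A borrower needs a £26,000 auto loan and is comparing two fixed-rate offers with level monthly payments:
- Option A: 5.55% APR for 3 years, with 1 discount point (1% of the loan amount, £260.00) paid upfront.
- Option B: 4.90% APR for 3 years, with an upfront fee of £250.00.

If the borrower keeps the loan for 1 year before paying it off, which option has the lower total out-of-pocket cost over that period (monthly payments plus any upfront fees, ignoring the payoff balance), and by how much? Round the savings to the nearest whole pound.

Option B by £101

Option A: monthly rate = 5.55%/12 = 0.0046250; payment = 26,000 × 0.0046250 / (1 − (1+0.0046250)^−36) = £785.68.
Option B: at 4.90% the monthly rate is 0.0040833, so the payment is 26,000 × 0.0040833 / (1 − 1.0040833^−36) = £778.08.
Over 12 months: Option A costs 12 × £785.68 + £260.00 = £9,688.16; Option B costs 12 × £778.08 + £250.00 = £9,586.96.
Option B is cheaper by £9,688.16 − £9,586.96 = £101.20.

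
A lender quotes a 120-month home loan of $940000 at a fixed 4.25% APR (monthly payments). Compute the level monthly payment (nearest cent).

$9,629.13

At 4.25% the monthly rate is 0.0035417, so the payment is 940,000 × 0.0035417 / (1 − 1.0035417^−120) = $9,629.13.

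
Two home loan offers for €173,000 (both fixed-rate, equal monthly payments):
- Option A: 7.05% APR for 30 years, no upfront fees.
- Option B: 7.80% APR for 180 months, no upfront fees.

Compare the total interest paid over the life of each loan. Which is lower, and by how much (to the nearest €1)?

Option B by €122,438

Option A: at 7.05% the monthly rate is 0.0058750, so the payment is 173,000 × 0.0058750 / (1 − 1.0058750^−360) = €1,156.79.
Total interest on Option A = 360 × €1,156.79 − €173,000 = €243,444.40.
Option B: at 7.80% the monthly rate is 0.0065000, so the payment is 173,000 × 0.0065000 / (1 − 1.0065000^−180) = €1,633.37.
Total interest on Option B = 180 × €1,633.37 − €173,000 = €121,006.60.
Option B is lower by €122,437.80.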